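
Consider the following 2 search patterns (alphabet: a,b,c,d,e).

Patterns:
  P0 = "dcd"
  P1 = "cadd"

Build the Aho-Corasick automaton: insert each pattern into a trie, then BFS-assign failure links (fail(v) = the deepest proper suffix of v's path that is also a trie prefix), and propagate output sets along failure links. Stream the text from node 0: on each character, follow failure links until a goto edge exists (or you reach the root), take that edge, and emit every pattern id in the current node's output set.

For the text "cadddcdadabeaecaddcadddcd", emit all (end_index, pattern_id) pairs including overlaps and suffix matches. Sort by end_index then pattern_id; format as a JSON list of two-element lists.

Construct AC machine:
Trie nodes:
  n0 'ε': c→4 d→1
  n1 'd': c→2
  n2 'dc': d→3
  n3 'dcd': ·  ←P0
  n4 'c': a→5
  n5 'ca': d→6
  n6 'cad': d→7
  n7 'cadd': ·  ←P1

Failure links (BFS by depth):
  n1('d'): parent n0 fail=0; on 'd' 0 → fail=0;  out ∅∪∅=∅
  n4('c'): parent n0 fail=0; on 'c' 0 → fail=0;  out ∅∪∅=∅
  n2('dc'): parent n1 fail=0; on 'c' 0 → fail=4;  out ∅∪∅=∅
  n5('ca'): parent n4 fail=0; on 'a' 0 → fail=0;  out ∅∪∅=∅
  n3('dcd'): parent n2 fail=4; on 'd' 4→0 → fail=1;  out {0}∪∅={0}
  n6('cad'): parent n5 fail=0; on 'd' 0 → fail=1;  out ∅∪∅=∅
  n7('cadd'): parent n6 fail=1; on 'd' 1→0 → fail=1;  out {1}∪∅={1}

Run:
pos 0 'c': at 4
pos 1 'a': at 5
pos 2 'd': at 6
pos 3 'd': at 7  → match P1@[0:3]
pos 4 'd': at 1 (fail-walked)
pos 5 'c': at 2
pos 6 'd': at 3  → match P0@[4:6]
pos 7 'a': at 0 (fail-walked)
pos 8 'd': at 1
pos 9 'a': at 0 (fail-walked)
pos 10 'b': at 0
pos 11 'e': at 0
pos 12 'a': at 0
pos 13 'e': at 0
pos 14 'c': at 4
pos 15 'a': at 5
pos 16 'd': at 6
pos 17 'd': at 7  → match P1@[14:17]
pos 18 'c': at 2 (fail-walked)
pos 19 'a': at 5 (fail-walked)
pos 20 'd': at 6
pos 21 'd': at 7  → match P1@[18:21]
pos 22 'd': at 1 (fail-walked)
pos 23 'c': at 2
pos 24 'd': at 3  → match P0@[22:24]

Matches: [[3,1],[6,0],[17,1],[21,1],[24,0]]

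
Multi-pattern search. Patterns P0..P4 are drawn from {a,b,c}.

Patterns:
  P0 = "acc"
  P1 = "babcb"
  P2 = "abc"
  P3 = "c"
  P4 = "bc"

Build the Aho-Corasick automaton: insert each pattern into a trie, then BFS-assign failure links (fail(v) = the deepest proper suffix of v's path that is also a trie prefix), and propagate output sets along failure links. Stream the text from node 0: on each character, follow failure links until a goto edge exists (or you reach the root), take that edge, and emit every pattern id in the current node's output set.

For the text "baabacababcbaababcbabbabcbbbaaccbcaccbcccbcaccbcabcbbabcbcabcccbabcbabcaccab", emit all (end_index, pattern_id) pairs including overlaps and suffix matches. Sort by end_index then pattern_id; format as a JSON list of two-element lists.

Build:
Trie (insert patterns):
  0='ε' goto a→1 b→4 c→11
  1='a' goto b→9 c→2
  2='ac' goto c→3
  3='acc' goto ·  ←P0
  4='b' goto a→5 c→12
  5='ba' goto b→6
  6='bab' goto c→7
  7='babc' goto b→8
  8='babcb' goto ·  ←P1
  9='ab' goto c→10
  10='abc' goto ·  ←P2
  11='c' goto ·  ←P3
  12='bc' goto ·  ←P4

Failure links (BFS by depth):
  fail(1) 'a': from fail(0)=0 chase 'a': 0 ⇒ 0;  out=∅∪out(0)=∅
  fail(4) 'b': from fail(0)=0 chase 'b': 0 ⇒ 0;  out=∅∪out(0)=∅
  fail(11) 'c': from fail(0)=0 chase 'c': 0 ⇒ 0;  out={3}∪out(0)={3}
  fail(2) 'ac': from fail(1)=0 chase 'c': 0 ⇒ 11;  out=∅∪out(11)={3}
  fail(5) 'ba': from fail(4)=0 chase 'a': 0 ⇒ 1;  out=∅∪out(1)=∅
  fail(9) 'ab': from fail(1)=0 chase 'b': 0 ⇒ 4;  out=∅∪out(4)=∅
  fail(12) 'bc': from fail(4)=0 chase 'c': 0 ⇒ 11;  out={4}∪out(11)={3,4}
  fail(3) 'acc': from fail(2)=11 chase 'c': 11→0 ⇒ 11;  out={0}∪out(11)={0,3}
  fail(6) 'bab': from fail(5)=1 chase 'b': 1 ⇒ 9;  out=∅∪out(9)=∅
  fail(10) 'abc': from fail(9)=4 chase 'c': 4 ⇒ 12;  out={2}∪out(12)={2,3,4}
  fail(7) 'babc': from fail(6)=9 chase 'c': 9 ⇒ 10;  out=∅∪out(10)={2,3,4}
  fail(8) 'babcb': from fail(7)=10 chase 'b': 10→12→11→0 ⇒ 4;  out={1}∪out(4)={1}

Text stream:
[0] read 'b'  n0⇒n4
[1] read 'a'  n4⇒n5
[2] read 'a'  n5⇒n1 (fail-walked)
[3] read 'b'  n1⇒n9
[4] read 'a'  n9⇒n5 (fail-walked)
[5] read 'c'  n5⇒n2 (fail-walked)  emit P3@[5:5]
[6] read 'a'  n2⇒n1 (fail-walked)
[7] read 'b'  n1⇒n9
[8] read 'a'  n9⇒n5 (fail-walked)
[9] read 'b'  n5⇒n6
[10] read 'c'  n6⇒n7  emit P2@[8:10],P3@[10:10],P4@[9:10]
[11] read 'b'  n7⇒n8  emit P1@[7:11]
[12] read 'a'  n8⇒n5 (fail-walked)
[13] read 'a'  n5⇒n1 (fail-walked)
[14] read 'b'  n1⇒n9
[15] read 'a'  n9⇒n5 (fail-walked)
[16] read 'b'  n5⇒n6
[17] read 'c'  n6⇒n7  emit P2@[15:17],P3@[17:17],P4@[16:17]
[18] read 'b'  n7⇒n8  emit P1@[14:18]
[19] read 'a'  n8⇒n5 (fail-walked)
[20] read 'b'  n5⇒n6
[21] read 'b'  n6⇒n4 (fail-walked)
[22] read 'a'  n4⇒n5
[23] read 'b'  n5⇒n6
[24] read 'c'  n6⇒n7  emit P2@[22:24],P3@[24:24],P4@[23:24]
[25] read 'b'  n7⇒n8  emit P1@[21:25]
[26] read 'b'  n8⇒n4 (fail-walked)
[27] read 'b'  n4⇒n4 (fail-walked)
[28] read 'a'  n4⇒n5
[29] read 'a'  n5⇒n1 (fail-walked)
[30] read 'c'  n1⇒n2  emit P3@[30:30]
[31] read 'c'  n2⇒n3  emit P0@[29:31],P3@[31:31]
[32] read 'b'  n3⇒n4 (fail-walked)
[33] read 'c'  n4⇒n12  emit P3@[33:33],P4@[32:33]
[34] read 'a'  n12⇒n1 (fail-walked)
[35] read 'c'  n1⇒n2  emit P3@[35:35]
[36] read 'c'  n2⇒n3  emit P0@[34:36],P3@[36:36]
[37] read 'b'  n3⇒n4 (fail-walked)
[38] read 'c'  n4⇒n12  emit P3@[38:38],P4@[37:38]
[39] read 'c'  n12⇒n11 (fail-walked)  emit P3@[39:39]
[40] read 'c'  n11⇒n11 (fail-walked)  emit P3@[40:40]
[41] read 'b'  n11⇒n4 (fail-walked)
[42] read 'c'  n4⇒n12  emit P3@[42:42],P4@[41:42]
[43] read 'a'  n12⇒n1 (fail-walked)
[44] read 'c'  n1⇒n2  emit P3@[44:44]
[45] read 'c'  n2⇒n3  emit P0@[43:45],P3@[45:45]
[46] read 'b'  n3⇒n4 (fail-walked)
[47] read 'c'  n4⇒n12  emit P3@[47:47],P4@[46:47]
[48] read 'a'  n12⇒n1 (fail-walked)
[49] read 'b'  n1⇒n9
[50] read 'c'  n9⇒n10  emit P2@[48:50],P3@[50:50],P4@[49:50]
[51] read 'b'  n10⇒n4 (fail-walked)
[52] read 'b'  n4⇒n4 (fail-walked)
[53] read 'a'  n4⇒n5
[54] read 'b'  n5⇒n6
[55] read 'c'  n6⇒n7  emit P2@[53:55],P3@[55:55],P4@[54:55]
[56] read 'b'  n7⇒n8  emit P1@[52:56]
[57] read 'c'  n8⇒n12 (fail-walked)  emit P3@[57:57],P4@[56:57]
[58] read 'a'  n12⇒n1 (fail-walked)
[59] read 'b'  n1⇒n9
[60] read 'c'  n9⇒n10  emit P2@[58:60],P3@[60:60],P4@[59:60]
[61] read 'c'  n10⇒n11 (fail-walked)  emit P3@[61:61]
[62] read 'c'  n11⇒n11 (fail-walked)  emit P3@[62:62]
[63] read 'b'  n11⇒n4 (fail-walked)
[64] read 'a'  n4⇒n5
[65] read 'b'  n5⇒n6
[66] read 'c'  n6⇒n7  emit P2@[64:66],P3@[66:66],P4@[65:66]
[67] read 'b'  n7⇒n8  emit P1@[63:67]
[68] read 'a'  n8⇒n5 (fail-walked)
[69] read 'b'  n5⇒n6
[70] read 'c'  n6⇒n7  emit P2@[68:70],P3@[70:70],P4@[69:70]
[71] read 'a'  n7⇒n1 (fail-walked)
[72] read 'c'  n1⇒n2  emit P3@[72:72]
[73] read 'c'  n2⇒n3  emit P0@[71:73],P3@[73:73]
[74] read 'a'  n3⇒n1 (fail-walked)
[75] read 'b'  n1⇒n9

Matches: [[5,3],[10,2],[10,3],[10,4],[11,1],[17,2],[17,3],[17,4],[18,1],[24,2],[24,3],[24,4],[25,1],[30,3],[31,0],[31,3],[33,3],[33,4],[35,3],[36,0],[36,3],[38,3],[38,4],[39,3],[40,3],[42,3],[42,4],[44,3],[45,0],[45,3],[47,3],[47,4],[50,2],[50,3],[50,4],[55,2],[55,3],[55,4],[56,1],[57,3],[57,4],[60,2],[60,3],[60,4],[61,3],[62,3],[66,2],[66,3],[66,4],[67,1],[70,2],[70,3],[70,4],[72,3],[73,0],[73,3]]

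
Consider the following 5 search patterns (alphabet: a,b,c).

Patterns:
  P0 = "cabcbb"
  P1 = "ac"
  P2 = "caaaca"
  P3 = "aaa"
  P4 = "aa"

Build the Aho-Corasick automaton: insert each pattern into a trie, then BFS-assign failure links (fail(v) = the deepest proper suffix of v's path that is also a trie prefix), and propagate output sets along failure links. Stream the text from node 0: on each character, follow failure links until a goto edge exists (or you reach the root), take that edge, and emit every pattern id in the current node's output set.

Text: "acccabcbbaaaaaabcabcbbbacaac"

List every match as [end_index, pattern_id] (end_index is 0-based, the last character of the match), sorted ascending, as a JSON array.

Build:
Trie nodes:
  0='ε' goto a→7 c→1
  1='c' goto a→2
  2='ca' goto a→9 b→3
  3='cab' goto c→4
  4='cabc' goto b→5
  5='cabcb' goto b→6
  6='cabcbb' goto ·  ←P0
  7='a' goto a→13 c→8
  8='ac' goto ·  ←P1
  9='caa' goto a→10
  10='caaa' goto c→11
  11='caaac' goto a→12
  12='caaaca' goto ·  ←P2
  13='aa' goto a→14  ←P4
  14='aaa' goto ·  ←P3

Failure links (BFS by depth):
  n1('c'): parent n0 fail=0; on 'c' 0 → fail=0;  out ∅∪∅=∅
  n7('a'): parent n0 fail=0; on 'a' 0 → fail=0;  out ∅∪∅=∅
  n2('ca'): parent n1 fail=0; on 'a' 0 → fail=7;  out ∅∪∅=∅
  n8('ac'): parent n7 fail=0; on 'c' 0 → fail=1;  out {1}∪∅={1}
  n13('aa'): parent n7 fail=0; on 'a' 0 → fail=7;  out {4}∪∅={4}
  n3('cab'): parent n2 fail=7; on 'b' 7→0 → fail=0;  out ∅∪∅=∅
  n9('caa'): parent n2 fail=7; on 'a' 7 → fail=13;  out ∅∪{4}={4}
  n14('aaa'): parent n13 fail=7; on 'a' 7 → fail=13;  out {3}∪{4}={3,4}
  n4('cabc'): parent n3 fail=0; on 'c' 0 → fail=1;  out ∅∪∅=∅
  n10('caaa'): parent n9 fail=13; on 'a' 13 → fail=14;  out ∅∪{3,4}={3,4}
  n5('cabcb'): parent n4 fail=1; on 'b' 1→0 → fail=0;  out ∅∪∅=∅
  n11('caaac'): parent n10 fail=14; on 'c' 14→13→7 → fail=8;  out ∅∪{1}={1}
  n6('cabcbb'): parent n5 fail=0; on 'b' 0 → fail=0;  out {0}∪∅={0}
  n12('caaaca'): parent n11 fail=8; on 'a' 8→1 → fail=2;  out {2}∪∅={2}

Scan:
i=0 'a': node 0→7
i=1 'c': node 7→8  emit P1@[0:1]
i=2 'c': node 8→1 ·f
i=3 'c': node 1→1 ·f
i=4 'a': node 1→2
i=5 'b': node 2→3
i=6 'c': node 3→4
i=7 'b': node 4→5
i=8 'b': node 5→6  emit P0@[3:8]
i=9 'a': node 6→7 ·f
i=10 'a': node 7→13  emit P4@[9:10]
i=11 'a': node 13→14  emit P3@[9:11],P4@[10:11]
i=12 'a': node 14→14 ·f  emit P3@[10:12],P4@[11:12]
i=13 'a': node 14→14 ·f  emit P3@[11:13],P4@[12:13]
i=14 'a': node 14→14 ·f  emit P3@[12:14],P4@[13:14]
i=15 'b': node 14→0 ·f
i=16 'c': node 0→1
i=17 'a': node 1→2
i=18 'b': node 2→3
i=19 'c': node 3→4
i=20 'b': node 4→5
i=21 'b': node 5→6  emit P0@[16:21]
i=22 'b': node 6→0 ·f
i=23 'a': node 0→7
i=24 'c': node 7→8  emit P1@[23:24]
i=25 'a': node 8→2 ·f
i=26 'a': node 2→9  emit P4@[25:26]
i=27 'c': node 9→8 ·f  emit P1@[26:27]

Result: [[1,1],[8,0],[10,4],[11,3],[11,4],[12,3],[12,4],[13,3],[13,4],[14,3],[14,4],[21,0],[24,1],[26,4],[27,1]]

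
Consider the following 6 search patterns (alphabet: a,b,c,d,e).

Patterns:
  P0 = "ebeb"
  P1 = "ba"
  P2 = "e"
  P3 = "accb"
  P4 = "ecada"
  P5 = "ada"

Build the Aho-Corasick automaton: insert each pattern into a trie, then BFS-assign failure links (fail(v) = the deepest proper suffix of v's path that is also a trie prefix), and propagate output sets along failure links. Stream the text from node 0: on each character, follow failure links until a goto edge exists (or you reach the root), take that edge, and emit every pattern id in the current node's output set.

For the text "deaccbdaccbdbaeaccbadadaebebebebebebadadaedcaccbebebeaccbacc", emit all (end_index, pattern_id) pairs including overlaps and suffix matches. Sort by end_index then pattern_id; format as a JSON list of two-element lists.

Build automaton:
Trie nodes:
  0='ε' goto a→7 b→5 e→1
  1='e' goto b→2 c→11  [P2 ends]
  2='eb' goto e→3
  3='ebe' goto b→4
  4='ebeb' goto ·  [P0 ends]
  5='b' goto a→6
  6='ba' goto ·  [P1 ends]
  7='a' goto c→8 d→15
  8='ac' goto c→9
  9='acc' goto b→10
  10='accb' goto ·  [P3 ends]
  11='ec' goto a→12
  12='eca' goto d→13
  13='ecad' goto a→14
  14='ecada' goto ·  [P4 ends]
  15='ad' goto a→16
  16='ada' goto ·  [P5 ends]

BFS fail/out derivation:
  fail(1) 'e': from fail(0)=0 chase 'e': 0 ⇒ 0;  out={2}∪out(0)={2}
  fail(5) 'b': from fail(0)=0 chase 'b': 0 ⇒ 0;  out=∅∪out(0)=∅
  fail(7) 'a': from fail(0)=0 chase 'a': 0 ⇒ 0;  out=∅∪out(0)=∅
  fail(2) 'eb': from fail(1)=0 chase 'b': 0 ⇒ 5;  out=∅∪out(5)=∅
  fail(6) 'ba': from fail(5)=0 chase 'a': 0 ⇒ 7;  out={1}∪out(7)={1}
  fail(8) 'ac': from fail(7)=0 chase 'c': 0 ⇒ 0;  out=∅∪out(0)=∅
  fail(11) 'ec': from fail(1)=0 chase 'c': 0 ⇒ 0;  out=∅∪out(0)=∅
  fail(15) 'ad': from fail(7)=0 chase 'd': 0 ⇒ 0;  out=∅∪out(0)=∅
  fail(3) 'ebe': from fail(2)=5 chase 'e': 5→0 ⇒ 1;  out=∅∪out(1)={2}
  fail(9) 'acc': from fail(8)=0 chase 'c': 0 ⇒ 0;  out=∅∪out(0)=∅
  fail(12) 'eca': from fail(11)=0 chase 'a': 0 ⇒ 7;  out=∅∪out(7)=∅
  fail(16) 'ada': from fail(15)=0 chase 'a': 0 ⇒ 7;  out={5}∪out(7)={5}
  fail(4) 'ebeb': from fail(3)=1 chase 'b': 1 ⇒ 2;  out={0}∪out(2)={0}
  fail(10) 'accb': from fail(9)=0 chase 'b': 0 ⇒ 5;  out={3}∪out(5)={3}
  fail(13) 'ecad': from fail(12)=7 chase 'd': 7 ⇒ 15;  out=∅∪out(15)=∅
  fail(14) 'ecada': from fail(13)=15 chase 'a': 15 ⇒ 16;  out={4}∪out(16)={4,5}

Text stream:
[0] read 'd'  n0⇒n0
[1] read 'e'  n0⇒n1  → match P2@[1:1]
[2] read 'a'  n1⇒n7 (fail-walked)
[3] read 'c'  n7⇒n8
[4] read 'c'  n8⇒n9
[5] read 'b'  n9⇒n10  → match P3@[2:5]
[6] read 'd'  n10⇒n0 (fail-walked)
[7] read 'a'  n0⇒n7
[8] read 'c'  n7⇒n8
[9] read 'c'  n8⇒n9
[10] read 'b'  n9⇒n10  → match P3@[7:10]
[11] read 'd'  n10⇒n0 (fail-walked)
[12] read 'b'  n0⇒n5
[13] read 'a'  n5⇒n6  → match P1@[12:13]
[14] read 'e'  n6⇒n1 (fail-walked)  → match P2@[14:14]
[15] read 'a'  n1⇒n7 (fail-walked)
[16] read 'c'  n7⇒n8
[17] read 'c'  n8⇒n9
[18] read 'b'  n9⇒n10  → match P3@[15:18]
[19] read 'a'  n10⇒n6 (fail-walked)  → match P1@[18:19]
[20] read 'd'  n6⇒n15 (fail-walked)
[21] read 'a'  n15⇒n16  → match P5@[19:21]
[22] read 'd'  n16⇒n15 (fail-walked)
[23] read 'a'  n15⇒n16  → match P5@[21:23]
[24] read 'e'  n16⇒n1 (fail-walked)  → match P2@[24:24]
[25] read 'b'  n1⇒n2
[26] read 'e'  n2⇒n3  → match P2@[26:26]
[27] read 'b'  n3⇒n4  → match P0@[24:27]
[28] read 'e'  n4⇒n3 (fail-walked)  → match P2@[28:28]
[29] read 'b'  n3⇒n4  → match P0@[26:29]
[30] read 'e'  n4⇒n3 (fail-walked)  → match P2@[30:30]
[31] read 'b'  n3⇒n4  → match P0@[28:31]
[32] read 'e'  n4⇒n3 (fail-walked)  → match P2@[32:32]
[33] read 'b'  n3⇒n4  → match P0@[30:33]
[34] read 'e'  n4⇒n3 (fail-walked)  → match P2@[34:34]
[35] read 'b'  n3⇒n4  → match P0@[32:35]
[36] read 'a'  n4⇒n6 (fail-walked)  → match P1@[35:36]
[37] read 'd'  n6⇒n15 (fail-walked)
[38] read 'a'  n15⇒n16  → match P5@[36:38]
[39] read 'd'  n16⇒n15 (fail-walked)
[40] read 'a'  n15⇒n16  → match P5@[38:40]
[41] read 'e'  n16⇒n1 (fail-walked)  → match P2@[41:41]
[42] read 'd'  n1⇒n0 (fail-walked)
[43] read 'c'  n0⇒n0
[44] read 'a'  n0⇒n7
[45] read 'c'  n7⇒n8
[46] read 'c'  n8⇒n9
[47] read 'b'  n9⇒n10  → match P3@[44:47]
[48] read 'e'  n10⇒n1 (fail-walked)  → match P2@[48:48]
[49] read 'b'  n1⇒n2
[50] read 'e'  n2⇒n3  → match P2@[50:50]
[51] read 'b'  n3⇒n4  → match P0@[48:51]
[52] read 'e'  n4⇒n3 (fail-walked)  → match P2@[52:52]
[53] read 'a'  n3⇒n7 (fail-walked)
[54] read 'c'  n7⇒n8
[55] read 'c'  n8⇒n9
[56] read 'b'  n9⇒n10  → match P3@[53:56]
[57] read 'a'  n10⇒n6 (fail-walked)  → match P1@[56:57]
[58] read 'c'  n6⇒n8 (fail-walked)
[59] read 'c'  n8⇒n9

All matches (sorted): [[1,2],[5,3],[10,3],[13,1],[14,2],[18,3],[19,1],[21,5],[23,5],[24,2],[26,2],[27,0],[28,2],[29,0],[30,2],[31,0],[32,2],[33,0],[34,2],[35,0],[36,1],[38,5],[40,5],[41,2],[47,3],[48,2],[50,2],[51,0],[52,2],[56,3],[57,1]]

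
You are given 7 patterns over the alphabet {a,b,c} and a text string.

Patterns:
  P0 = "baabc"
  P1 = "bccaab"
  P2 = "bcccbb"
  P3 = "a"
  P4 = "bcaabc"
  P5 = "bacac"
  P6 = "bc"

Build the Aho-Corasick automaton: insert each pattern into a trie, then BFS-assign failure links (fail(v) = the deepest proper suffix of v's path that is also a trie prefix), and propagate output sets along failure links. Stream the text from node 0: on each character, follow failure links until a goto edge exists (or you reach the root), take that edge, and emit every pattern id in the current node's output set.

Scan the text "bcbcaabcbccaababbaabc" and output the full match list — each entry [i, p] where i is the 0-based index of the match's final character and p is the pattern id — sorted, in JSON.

Build automaton:
Trie nodes:
  n0 'ε': a→14 b→1
  n1 'b': a→2 c→6
  n2 'ba': a→3 c→19
  n3 'baa': b→4
  n4 'baab': c→5
  n5 'baabc': ·  ←P0
  n6 'bc': a→15 c→7  ←P6
  n7 'bcc': a→8 c→11
  n8 'bcca': a→9
  n9 'bccaa': b→10
  n10 'bccaab': ·  ←P1
  n11 'bccc': b→12
  n12 'bcccb': b→13
  n13 'bcccbb': ·  ←P2
  n14 'a': ·  ←P3
  n15 'bca': a→16
  n16 'bcaa': b→17
  n17 'bcaab': c→18
  n18 'bcaabc': ·  ←P4
  n19 'bac': a→20
  n20 'baca': c→21
  n21 'bacac': ·  ←P5

BFS fail/out derivation:
  n1('b'): parent n0 fail=0; on 'b' 0 → fail=0;  out ∅∪∅=∅
  n14('a'): parent n0 fail=0; on 'a' 0 → fail=0;  out {3}∪∅={3}
  n2('ba'): parent n1 fail=0; on 'a' 0 → fail=14;  out ∅∪{3}={3}
  n6('bc'): parent n1 fail=0; on 'c' 0 → fail=0;  out {6}∪∅={6}
  n3('baa'): parent n2 fail=14; on 'a' 14→0 → fail=14;  out ∅∪{3}={3}
  n7('bcc'): parent n6 fail=0; on 'c' 0 → fail=0;  out ∅∪∅=∅
  n15('bca'): parent n6 fail=0; on 'a' 0 → fail=14;  out ∅∪{3}={3}
  n19('bac'): parent n2 fail=14; on 'c' 14→0 → fail=0;  out ∅∪∅=∅
  n4('baab'): parent n3 fail=14; on 'b' 14→0 → fail=1;  out ∅∪∅=∅
  n8('bcca'): parent n7 fail=0; on 'a' 0 → fail=14;  out ∅∪{3}={3}
  n11('bccc'): parent n7 fail=0; on 'c' 0 → fail=0;  out ∅∪∅=∅
  n16('bcaa'): parent n15 fail=14; on 'a' 14→0 → fail=14;  out ∅∪{3}={3}
  n20('baca'): parent n19 fail=0; on 'a' 0 → fail=14;  out ∅∪{3}={3}
  n5('baabc'): parent n4 fail=1; on 'c' 1 → fail=6;  out {0}∪{6}={0,6}
  n9('bccaa'): parent n8 fail=14; on 'a' 14→0 → fail=14;  out ∅∪{3}={3}
  n12('bcccb'): parent n11 fail=0; on 'b' 0 → fail=1;  out ∅∪∅=∅
  n17('bcaab'): parent n16 fail=14; on 'b' 14→0 → fail=1;  out ∅∪∅=∅
  n21('bacac'): parent n20 fail=14; on 'c' 14→0 → fail=0;  out {5}∪∅={5}
  n10('bccaab'): parent n9 fail=14; on 'b' 14→0 → fail=1;  out {1}∪∅={1}
  n13('bcccbb'): parent n12 fail=1; on 'b' 1→0 → fail=1;  out {2}∪∅={2}
  n18('bcaabc'): parent n17 fail=1; on 'c' 1 → fail=6;  out {4}∪{6}={4,6}

Run:
pos 0 'b': at 1
pos 1 'c': at 6  emit P6@[0:1]
pos 2 'b': at 1 (via fail)
pos 3 'c': at 6  emit P6@[2:3]
pos 4 'a': at 15  emit P3@[4:4]
pos 5 'a': at 16  emit P3@[5:5]
pos 6 'b': at 17
pos 7 'c': at 18  emit P4@[2:7],P6@[6:7]
pos 8 'b': at 1 (via fail)
pos 9 'c': at 6  emit P6@[8:9]
pos 10 'c': at 7
pos 11 'a': at 8  emit P3@[11:11]
pos 12 'a': at 9  emit P3@[12:12]
pos 13 'b': at 10  emit P1@[8:13]
pos 14 'a': at 2 (via fail)  emit P3@[14:14]
pos 15 'b': at 1 (via fail)
pos 16 'b': at 1 (via fail)
pos 17 'a': at 2  emit P3@[17:17]
pos 18 'a': at 3  emit P3@[18:18]
pos 19 'b': at 4
pos 20 'c': at 5  emit P0@[16:20],P6@[19:20]

Result: [[1,6],[3,6],[4,3],[5,3],[7,4],[7,6],[9,6],[11,3],[12,3],[13,1],[14,3],[17,3],[18,3],[20,0],[20,6]]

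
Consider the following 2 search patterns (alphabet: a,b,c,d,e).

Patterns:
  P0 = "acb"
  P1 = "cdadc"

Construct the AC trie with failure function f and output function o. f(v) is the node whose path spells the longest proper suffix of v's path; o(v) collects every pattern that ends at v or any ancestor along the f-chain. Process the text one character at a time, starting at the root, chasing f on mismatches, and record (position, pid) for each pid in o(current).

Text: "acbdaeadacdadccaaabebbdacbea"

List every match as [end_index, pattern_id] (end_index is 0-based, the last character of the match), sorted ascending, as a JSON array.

Build automaton:
Trie (insert patterns):
  0='ε' goto a→1 c→4
  1='a' goto c→2
  2='ac' goto b→3
  3='acb' goto ·  [P0 ends]
  4='c' goto d→5
  5='cd' goto a→6
  6='cda' goto d→7
  7='cdad' goto c→8
  8='cdadc' goto ·  [P1 ends]

BFS fail/out derivation:
  n1('a'): parent n0 fail=0; on 'a' 0 → fail=0;  out ∅∪∅=∅
  n4('c'): parent n0 fail=0; on 'c' 0 → fail=0;  out ∅∪∅=∅
  n2('ac'): parent n1 fail=0; on 'c' 0 → fail=4;  out ∅∪∅=∅
  n5('cd'): parent n4 fail=0; on 'd' 0 → fail=0;  out ∅∪∅=∅
  n3('acb'): parent n2 fail=4; on 'b' 4→0 → fail=0;  out {0}∪∅={0}
  n6('cda'): parent n5 fail=0; on 'a' 0 → fail=1;  out ∅∪∅=∅
  n7('cdad'): parent n6 fail=1; on 'd' 1→0 → fail=0;  out ∅∪∅=∅
  n8('cdadc'): parent n7 fail=0; on 'c' 0 → fail=4;  out {1}∪∅={1}

Run:
i=0 'a': node 0→1
i=1 'c': node 1→2
i=2 'b': node 2→3  ** P0@[0:2]
i=3 'd': node 3→0 ·f
i=4 'a': node 0→1
i=5 'e': node 1→0 ·f
i=6 'a': node 0→1
i=7 'd': node 1→0 ·f
i=8 'a': node 0→1
i=9 'c': node 1→2
i=10 'd': node 2→5 ·f
i=11 'a': node 5→6
i=12 'd': node 6→7
i=13 'c': node 7→8  ** P1@[9:13]
i=14 'c': node 8→4 ·f
i=15 'a': node 4→1 ·f
i=16 'a': node 1→1 ·f
i=17 'a': node 1→1 ·f
i=18 'b': node 1→0 ·f
i=19 'e': node 0→0
i=20 'b': node 0→0
i=21 'b': node 0→0
i=22 'd': node 0→0
i=23 'a': node 0→1
i=24 'c': node 1→2
i=25 'b': node 2→3  ** P0@[23:25]
i=26 'e': node 3→0 ·f
i=27 'a': node 0→1

Matches: [[2,0],[13,1],[25,0]]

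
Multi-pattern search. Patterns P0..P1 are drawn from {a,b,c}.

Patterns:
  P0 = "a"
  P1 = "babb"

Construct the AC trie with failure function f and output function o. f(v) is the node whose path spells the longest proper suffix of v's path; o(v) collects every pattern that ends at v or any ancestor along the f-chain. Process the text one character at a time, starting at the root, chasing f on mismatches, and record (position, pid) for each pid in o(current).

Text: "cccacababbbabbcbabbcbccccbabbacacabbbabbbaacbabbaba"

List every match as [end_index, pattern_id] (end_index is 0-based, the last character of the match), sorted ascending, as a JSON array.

Build:
Trie nodes:
  0='ε' goto a→1 b→2
  1='a' goto ·  [P0 ends]
  2='b' goto a→3
  3='ba' goto b→4
  4='bab' goto b→5
  5='babb' goto ·  [P1 ends]

BFS fail/out derivation:
  n1('a'): parent n0 fail=0; on 'a' 0 → fail=0;  out {0}∪∅={0}
  n2('b'): parent n0 fail=0; on 'b' 0 → fail=0;  out ∅∪∅=∅
  n3('ba'): parent n2 fail=0; on 'a' 0 → fail=1;  out ∅∪{0}={0}
  n4('bab'): parent n3 fail=1; on 'b' 1→0 → fail=2;  out ∅∪∅=∅
  n5('babb'): parent n4 fail=2; on 'b' 2→0 → fail=2;  out {1}∪∅={1}

Scan:
pos 0 'c': at 0
pos 1 'c': at 0
pos 2 'c': at 0
pos 3 'a': at 1  ** P0@[3:3]
pos 4 'c': at 0 (fail-walked)
pos 5 'a': at 1  ** P0@[5:5]
pos 6 'b': at 2 (fail-walked)
pos 7 'a': at 3  ** P0@[7:7]
pos 8 'b': at 4
pos 9 'b': at 5  ** P1@[6:9]
pos 10 'b': at 2 (fail-walked)
pos 11 'a': at 3  ** P0@[11:11]
pos 12 'b': at 4
pos 13 'b': at 5  ** P1@[10:13]
pos 14 'c': at 0 (fail-walked)
pos 15 'b': at 2
pos 16 'a': at 3  ** P0@[16:16]
pos 17 'b': at 4
pos 18 'b': at 5  ** P1@[15:18]
pos 19 'c': at 0 (fail-walked)
pos 20 'b': at 2
pos 21 'c': at 0 (fail-walked)
pos 22 'c': at 0
pos 23 'c': at 0
pos 24 'c': at 0
pos 25 'b': at 2
pos 26 'a': at 3  ** P0@[26:26]
pos 27 'b': at 4
pos 28 'b': at 5  ** P1@[25:28]
pos 29 'a': at 3 (fail-walked)  ** P0@[29:29]
pos 30 'c': at 0 (fail-walked)
pos 31 'a': at 1  ** P0@[31:31]
pos 32 'c': at 0 (fail-walked)
pos 33 'a': at 1  ** P0@[33:33]
pos 34 'b': at 2 (fail-walked)
pos 35 'b': at 2 (fail-walked)
pos 36 'b': at 2 (fail-walked)
pos 37 'a': at 3  ** P0@[37:37]
pos 38 'b': at 4
pos 39 'b': at 5  ** P1@[36:39]
pos 40 'b': at 2 (fail-walked)
pos 41 'a': at 3  ** P0@[41:41]
pos 42 'a': at 1 (fail-walked)  ** P0@[42:42]
pos 43 'c': at 0 (fail-walked)
pos 44 'b': at 2
pos 45 'a': at 3  ** P0@[45:45]
pos 46 'b': at 4
pos 47 'b': at 5  ** P1@[44:47]
pos 48 'a': at 3 (fail-walked)  ** P0@[48:48]
pos 49 'b': at 4
pos 50 'a': at 3 (fail-walked)  ** P0@[50:50]

Matches: [[3,0],[5,0],[7,0],[9,1],[11,0],[13,1],[16,0],[18,1],[26,0],[28,1],[29,0],[31,0],[33,0],[37,0],[39,1],[41,0],[42,0],[45,0],[47,1],[48,0],[50,0]]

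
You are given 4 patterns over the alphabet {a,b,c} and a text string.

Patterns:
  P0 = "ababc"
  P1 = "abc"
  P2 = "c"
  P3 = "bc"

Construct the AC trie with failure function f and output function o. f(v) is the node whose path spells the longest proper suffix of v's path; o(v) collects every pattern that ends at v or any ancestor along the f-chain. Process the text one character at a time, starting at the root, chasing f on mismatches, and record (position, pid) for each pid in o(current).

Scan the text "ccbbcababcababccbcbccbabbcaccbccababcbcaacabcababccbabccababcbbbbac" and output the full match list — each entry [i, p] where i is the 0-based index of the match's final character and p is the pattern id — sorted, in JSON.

Build automaton:
Trie (insert patterns):
  0='ε' goto a→1 b→8 c→7
  1='a' goto b→2
  2='ab' goto a→3 c→6
  3='aba' goto b→4
  4='abab' goto c→5
  5='ababc' goto ·  [P0 ends]
  6='abc' goto ·  [P1 ends]
  7='c' goto ·  [P2 ends]
  8='b' goto c→9
  9='bc' goto ·  [P3 ends]

BFS fail/out derivation:
  fail(1) 'a': from fail(0)=0 chase 'a': 0 ⇒ 0;  out=∅∪out(0)=∅
  fail(7) 'c': from fail(0)=0 chase 'c': 0 ⇒ 0;  out={2}∪out(0)={2}
  fail(8) 'b': from fail(0)=0 chase 'b': 0 ⇒ 0;  out=∅∪out(0)=∅
  fail(2) 'ab': from fail(1)=0 chase 'b': 0 ⇒ 8;  out=∅∪out(8)=∅
  fail(9) 'bc': from fail(8)=0 chase 'c': 0 ⇒ 7;  out={3}∪out(7)={2,3}
  fail(3) 'aba': from fail(2)=8 chase 'a': 8→0 ⇒ 1;  out=∅∪out(1)=∅
  fail(6) 'abc': from fail(2)=8 chase 'c': 8 ⇒ 9;  out={1}∪out(9)={1,2,3}
  fail(4) 'abab': from fail(3)=1 chase 'b': 1 ⇒ 2;  out=∅∪out(2)=∅
  fail(5) 'ababc': from fail(4)=2 chase 'c': 2 ⇒ 6;  out={0}∪out(6)={0,1,2,3}

Run:
pos 0 'c': at 7  → match P2@[0:0]
pos 1 'c': at 7 (via fail)  → match P2@[1:1]
pos 2 'b': at 8 (via fail)
pos 3 'b': at 8 (via fail)
pos 4 'c': at 9  → match P2@[4:4],P3@[3:4]
pos 5 'a': at 1 (via fail)
pos 6 'b': at 2
pos 7 'a': at 3
pos 8 'b': at 4
pos 9 'c': at 5  → match P0@[5:9],P1@[7:9],P2@[9:9],P3@[8:9]
pos 10 'a': at 1 (via fail)
pos 11 'b': at 2
pos 12 'a': at 3
pos 13 'b': at 4
pos 14 'c': at 5  → match P0@[10:14],P1@[12:14],P2@[14:14],P3@[13:14]
pos 15 'c': at 7 (via fail)  → match P2@[15:15]
pos 16 'b': at 8 (via fail)
pos 17 'c': at 9  → match P2@[17:17],P3@[16:17]
pos 18 'b': at 8 (via fail)
pos 19 'c': at 9  → match P2@[19:19],P3@[18:19]
pos 20 'c': at 7 (via fail)  → match P2@[20:20]
pos 21 'b': at 8 (via fail)
pos 22 'a': at 1 (via fail)
pos 23 'b': at 2
pos 24 'b': at 8 (via fail)
pos 25 'c': at 9  → match P2@[25:25],P3@[24:25]
pos 26 'a': at 1 (via fail)
pos 27 'c': at 7 (via fail)  → match P2@[27:27]
pos 28 'c': at 7 (via fail)  → match P2@[28:28]
pos 29 'b': at 8 (via fail)
pos 30 'c': at 9  → match P2@[30:30],P3@[29:30]
pos 31 'c': at 7 (via fail)  → match P2@[31:31]
pos 32 'a': at 1 (via fail)
pos 33 'b': at 2
pos 34 'a': at 3
pos 35 'b': at 4
pos 36 'c': at 5  → match P0@[32:36],P1@[34:36],P2@[36:36],P3@[35:36]
pos 37 'b': at 8 (via fail)
pos 38 'c': at 9  → match P2@[38:38],P3@[37:38]
pos 39 'a': at 1 (via fail)
pos 40 'a': at 1 (via fail)
pos 41 'c': at 7 (via fail)  → match P2@[41:41]
pos 42 'a': at 1 (via fail)
pos 43 'b': at 2
pos 44 'c': at 6  → match P1@[42:44],P2@[44:44],P3@[43:44]
pos 45 'a': at 1 (via fail)
pos 46 'b': at 2
pos 47 'a': at 3
pos 48 'b': at 4
pos 49 'c': at 5  → match P0@[45:49],P1@[47:49],P2@[49:49],P3@[48:49]
pos 50 'c': at 7 (via fail)  → match P2@[50:50]
pos 51 'b': at 8 (via fail)
pos 52 'a': at 1 (via fail)
pos 53 'b': at 2
pos 54 'c': at 6  → match P1@[52:54],P2@[54:54],P3@[53:54]
pos 55 'c': at 7 (via fail)  → match P2@[55:55]
pos 56 'a': at 1 (via fail)
pos 57 'b': at 2
pos 58 'a': at 3
pos 59 'b': at 4
pos 60 'c': at 5  → match P0@[56:60],P1@[58:60],P2@[60:60],P3@[59:60]
pos 61 'b': at 8 (via fail)
pos 62 'b': at 8 (via fail)
pos 63 'b': at 8 (via fail)
pos 64 'b': at 8 (via fail)
pos 65 'a': at 1 (via fail)
pos 66 'c': at 7 (via fail)  → match P2@[66:66]

Result: [[0,2],[1,2],[4,2],[4,3],[9,0],[9,1],[9,2],[9,3],[14,0],[14,1],[14,2],[14,3],[15,2],[17,2],[17,3],[19,2],[19,3],[20,2],[25,2],[25,3],[27,2],[28,2],[30,2],[30,3],[31,2],[36,0],[36,1],[36,2],[36,3],[38,2],[38,3],[41,2],[44,1],[44,2],[44,3],[49,0],[49,1],[49,2],[49,3],[50,2],[54,1],[54,2],[54,3],[55,2],[60,0],[60,1],[60,2],[60,3],[66,2]]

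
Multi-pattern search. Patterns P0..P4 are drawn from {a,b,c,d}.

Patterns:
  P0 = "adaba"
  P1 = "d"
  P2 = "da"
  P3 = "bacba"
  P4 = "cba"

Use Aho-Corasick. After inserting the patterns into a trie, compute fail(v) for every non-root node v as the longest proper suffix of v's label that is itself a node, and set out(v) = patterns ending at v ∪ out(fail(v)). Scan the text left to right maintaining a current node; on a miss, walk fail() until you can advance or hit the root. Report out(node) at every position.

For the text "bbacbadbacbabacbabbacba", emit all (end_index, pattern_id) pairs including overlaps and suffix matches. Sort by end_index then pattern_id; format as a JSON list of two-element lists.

Construct AC machine:
Trie nodes:
  0='ε' goto a→1 b→8 c→13 d→6
  1='a' goto d→2
  2='ad' goto a→3
  3='ada' goto b→4
  4='adab' goto a→5
  5='adaba' goto ·  ←P0
  6='d' goto a→7  ←P1
  7='da' goto ·  ←P2
  8='b' goto a→9
  9='ba' goto c→10
  10='bac' goto b→11
  11='bacb' goto a→12
  12='bacba' goto ·  ←P3
  13='c' goto b→14
  14='cb' goto a→15
  15='cba' goto ·  ←P4

Failure links (BFS by depth):
  n1('a'): parent n0 fail=0; on 'a' 0 → fail=0;  out ∅∪∅=∅
  n6('d'): parent n0 fail=0; on 'd' 0 → fail=0;  out {1}∪∅={1}
  n8('b'): parent n0 fail=0; on 'b' 0 → fail=0;  out ∅∪∅=∅
  n13('c'): parent n0 fail=0; on 'c' 0 → fail=0;  out ∅∪∅=∅
  n2('ad'): parent n1 fail=0; on 'd' 0 → fail=6;  out ∅∪{1}={1}
  n7('da'): parent n6 fail=0; on 'a' 0 → fail=1;  out {2}∪∅={2}
  n9('ba'): parent n8 fail=0; on 'a' 0 → fail=1;  out ∅∪∅=∅
  n14('cb'): parent n13 fail=0; on 'b' 0 → fail=8;  out ∅∪∅=∅
  n3('ada'): parent n2 fail=6; on 'a' 6 → fail=7;  out ∅∪{2}={2}
  n10('bac'): parent n9 fail=1; on 'c' 1→0 → fail=13;  out ∅∪∅=∅
  n15('cba'): parent n14 fail=8; on 'a' 8 → fail=9;  out {4}∪∅={4}
  n4('adab'): parent n3 fail=7; on 'b' 7→1→0 → fail=8;  out ∅∪∅=∅
  n11('bacb'): parent n10 fail=13; on 'b' 13 → fail=14;  out ∅∪∅=∅
  n5('adaba'): parent n4 fail=8; on 'a' 8 → fail=9;  out {0}∪∅={0}
  n12('bacba'): parent n11 fail=14; on 'a' 14 → fail=15;  out {3}∪{4}={3,4}

Text stream:
[0] read 'b'  n0⇒n8
[1] read 'b'  n8⇒n8 (via fail)
[2] read 'a'  n8⇒n9
[3] read 'c'  n9⇒n10
[4] read 'b'  n10⇒n11
[5] read 'a'  n11⇒n12  emit P3@[1:5],P4@[3:5]
[6] read 'd'  n12⇒n2 (via fail)  emit P1@[6:6]
[7] read 'b'  n2⇒n8 (via fail)
[8] read 'a'  n8⇒n9
[9] read 'c'  n9⇒n10
[10] read 'b'  n10⇒n11
[11] read 'a'  n11⇒n12  emit P3@[7:11],P4@[9:11]
[12] read 'b'  n12⇒n8 (via fail)
[13] read 'a'  n8⇒n9
[14] read 'c'  n9⇒n10
[15] read 'b'  n10⇒n11
[16] read 'a'  n11⇒n12  emit P3@[12:16],P4@[14:16]
[17] read 'b'  n12⇒n8 (via fail)
[18] read 'b'  n8⇒n8 (via fail)
[19] read 'a'  n8⇒n9
[20] read 'c'  n9⇒n10
[21] read 'b'  n10⇒n11
[22] read 'a'  n11⇒n12  emit P3@[18:22],P4@[20:22]

All matches (sorted): [[5,3],[5,4],[6,1],[11,3],[11,4],[16,3],[16,4],[22,3],[22,4]]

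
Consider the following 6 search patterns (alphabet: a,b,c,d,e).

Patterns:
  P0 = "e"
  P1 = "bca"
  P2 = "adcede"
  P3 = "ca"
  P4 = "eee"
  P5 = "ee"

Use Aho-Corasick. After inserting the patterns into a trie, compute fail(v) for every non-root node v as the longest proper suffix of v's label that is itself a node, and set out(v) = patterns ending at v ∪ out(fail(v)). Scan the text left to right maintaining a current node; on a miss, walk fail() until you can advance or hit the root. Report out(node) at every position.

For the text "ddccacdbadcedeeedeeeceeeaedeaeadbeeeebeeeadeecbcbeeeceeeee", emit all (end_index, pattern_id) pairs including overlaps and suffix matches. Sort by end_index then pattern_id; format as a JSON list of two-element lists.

Build automaton:
Trie (insert patterns):
  n0 'ε': a→5 b→2 c→11 e→1
  n1 'e': e→13  ←P0
  n2 'b': c→3
  n3 'bc': a→4
  n4 'bca': ·  ←P1
  n5 'a': d→6
  n6 'ad': c→7
  n7 'adc': e→8
  n8 'adce': d→9
  n9 'adced': e→10
  n10 'adcede': ·  ←P2
  n11 'c': a→12
  n12 'ca': ·  ←P3
  n13 'ee': e→14  ←P5
  n14 'eee': ·  ←P4

BFS fail/out derivation:
  n1('e'): parent n0 fail=0; on 'e' 0 → fail=0;  out {0}∪∅={0}
  n2('b'): parent n0 fail=0; on 'b' 0 → fail=0;  out ∅∪∅=∅
  n5('a'): parent n0 fail=0; on 'a' 0 → fail=0;  out ∅∪∅=∅
  n11('c'): parent n0 fail=0; on 'c' 0 → fail=0;  out ∅∪∅=∅
  n3('bc'): parent n2 fail=0; on 'c' 0 → fail=11;  out ∅∪∅=∅
  n6('ad'): parent n5 fail=0; on 'd' 0 → fail=0;  out ∅∪∅=∅
  n12('ca'): parent n11 fail=0; on 'a' 0 → fail=5;  out {3}∪∅={3}
  n13('ee'): parent n1 fail=0; on 'e' 0 → fail=1;  out {5}∪{0}={0,5}
  n4('bca'): parent n3 fail=11; on 'a' 11 → fail=12;  out {1}∪{3}={1,3}
  n7('adc'): parent n6 fail=0; on 'c' 0 → fail=11;  out ∅∪∅=∅
  n14('eee'): parent n13 fail=1; on 'e' 1 → fail=13;  out {4}∪{0,5}={0,4,5}
  n8('adce'): parent n7 fail=11; on 'e' 11→0 → fail=1;  out ∅∪{0}={0}
  n9('adced'): parent n8 fail=1; on 'd' 1→0 → fail=0;  out ∅∪∅=∅
  n10('adcede'): parent n9 fail=0; on 'e' 0 → fail=1;  out {2}∪{0}={0,2}

Run:
[0] read 'd'  n0⇒n0
[1] read 'd'  n0⇒n0
[2] read 'c'  n0⇒n11
[3] read 'c'  n11⇒n11 ·f
[4] read 'a'  n11⇒n12  ** P3@[3:4]
[5] read 'c'  n12⇒n11 ·f
[6] read 'd'  n11⇒n0 ·f
[7] read 'b'  n0⇒n2
[8] read 'a'  n2⇒n5 ·f
[9] read 'd'  n5⇒n6
[10] read 'c'  n6⇒n7
[11] read 'e'  n7⇒n8  ** P0@[11:11]
[12] read 'd'  n8⇒n9
[13] read 'e'  n9⇒n10  ** P0@[13:13],P2@[8:13]
[14] read 'e'  n10⇒n13 ·f  ** P0@[14:14],P5@[13:14]
[15] read 'e'  n13⇒n14  ** P0@[15:15],P4@[13:15],P5@[14:15]
[16] read 'd'  n14⇒n0 ·f
[17] read 'e'  n0⇒n1  ** P0@[17:17]
[18] read 'e'  n1⇒n13  ** P0@[18:18],P5@[17:18]
[19] read 'e'  n13⇒n14  ** P0@[19:19],P4@[17:19],P5@[18:19]
[20] read 'c'  n14⇒n11 ·f
[21] read 'e'  n11⇒n1 ·f  ** P0@[21:21]
[22] read 'e'  n1⇒n13  ** P0@[22:22],P5@[21:22]
[23] read 'e'  n13⇒n14  ** P0@[23:23],P4@[21:23],P5@[22:23]
[24] read 'a'  n14⇒n5 ·f
[25] read 'e'  n5⇒n1 ·f  ** P0@[25:25]
[26] read 'd'  n1⇒n0 ·f
[27] read 'e'  n0⇒n1  ** P0@[27:27]
[28] read 'a'  n1⇒n5 ·f
[29] read 'e'  n5⇒n1 ·f  ** P0@[29:29]
[30] read 'a'  n1⇒n5 ·f
[31] read 'd'  n5⇒n6
[32] read 'b'  n6⇒n2 ·f
[33] read 'e'  n2⇒n1 ·f  ** P0@[33:33]
[34] read 'e'  n1⇒n13  ** P0@[34:34],P5@[33:34]
[35] read 'e'  n13⇒n14  ** P0@[35:35],P4@[33:35],P5@[34:35]
[36] read 'e'  n14⇒n14 ·f  ** P0@[36:36],P4@[34:36],P5@[35:36]
[37] read 'b'  n14⇒n2 ·f
[38] read 'e'  n2⇒n1 ·f  ** P0@[38:38]
[39] read 'e'  n1⇒n13  ** P0@[39:39],P5@[38:39]
[40] read 'e'  n13⇒n14  ** P0@[40:40],P4@[38:40],P5@[39:40]
[41] read 'a'  n14⇒n5 ·f
[42] read 'd'  n5⇒n6
[43] read 'e'  n6⇒n1 ·f  ** P0@[43:43]
[44] read 'e'  n1⇒n13  ** P0@[44:44],P5@[43:44]
[45] read 'c'  n13⇒n11 ·f
[46] read 'b'  n11⇒n2 ·f
[47] read 'c'  n2⇒n3
[48] read 'b'  n3⇒n2 ·f
[49] read 'e'  n2⇒n1 ·f  ** P0@[49:49]
[50] read 'e'  n1⇒n13  ** P0@[50:50],P5@[49:50]
[51] read 'e'  n13⇒n14  ** P0@[51:51],P4@[49:51],P5@[50:51]
[52] read 'c'  n14⇒n11 ·f
[53] read 'e'  n11⇒n1 ·f  ** P0@[53:53]
[54] read 'e'  n1⇒n13  ** P0@[54:54],P5@[53:54]
[55] read 'e'  n13⇒n14  ** P0@[55:55],P4@[53:55],P5@[54:55]
[56] read 'e'  n14⇒n14 ·f  ** P0@[56:56],P4@[54:56],P5@[55:56]
[57] read 'e'  n14⇒n14 ·f  ** P0@[57:57],P4@[55:57],P5@[56:57]

All matches (sorted): [[4,3],[11,0],[13,0],[13,2],[14,0],[14,5],[15,0],[15,4],[15,5],[17,0],[18,0],[18,5],[19,0],[19,4],[19,5],[21,0],[22,0],[22,5],[23,0],[23,4],[23,5],[25,0],[27,0],[29,0],[33,0],[34,0],[34,5],[35,0],[35,4],[35,5],[36,0],[36,4],[36,5],[38,0],[39,0],[39,5],[40,0],[40,4],[40,5],[43,0],[44,0],[44,5],[49,0],[50,0],[50,5],[51,0],[51,4],[51,5],[53,0],[54,0],[54,5],[55,0],[55,4],[55,5],[56,0],[56,4],[56,5],[57,0],[57,4],[57,5]]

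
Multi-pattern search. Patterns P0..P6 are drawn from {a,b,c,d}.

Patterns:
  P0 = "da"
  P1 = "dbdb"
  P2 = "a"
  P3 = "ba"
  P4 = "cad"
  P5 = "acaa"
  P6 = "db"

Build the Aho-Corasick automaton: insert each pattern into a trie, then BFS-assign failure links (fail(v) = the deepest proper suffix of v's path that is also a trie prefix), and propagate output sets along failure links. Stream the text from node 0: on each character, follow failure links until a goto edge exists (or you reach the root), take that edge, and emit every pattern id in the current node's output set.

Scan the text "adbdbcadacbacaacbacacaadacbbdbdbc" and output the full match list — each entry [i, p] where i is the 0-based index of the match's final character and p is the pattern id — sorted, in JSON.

Build automaton:
Trie nodes:
  n0 'ε': a→6 b→7 c→9 d→1
  n1 'd': a→2 b→3
  n2 'da': ·  ←P0
  n3 'db': d→4  ←P6
  n4 'dbd': b→5
  n5 'dbdb': ·  ←P1
  n6 'a': c→12  ←P2
  n7 'b': a→8
  n8 'ba': ·  ←P3
  n9 'c': a→10
  n10 'ca': d→11
  n11 'cad': ·  ←P4
  n12 'ac': a→13
  n13 'aca': a→14
  n14 'acaa': ·  ←P5

BFS fail/out derivation:
  n1('d'): parent n0 fail=0; on 'd' 0 → fail=0;  out ∅∪∅=∅
  n6('a'): parent n0 fail=0; on 'a' 0 → fail=0;  out {2}∪∅={2}
  n7('b'): parent n0 fail=0; on 'b' 0 → fail=0;  out ∅∪∅=∅
  n9('c'): parent n0 fail=0; on 'c' 0 → fail=0;  out ∅∪∅=∅
  n2('da'): parent n1 fail=0; on 'a' 0 → fail=6;  out {0}∪{2}={0,2}
  n3('db'): parent n1 fail=0; on 'b' 0 → fail=7;  out {6}∪∅={6}
  n8('ba'): parent n7 fail=0; on 'a' 0 → fail=6;  out {3}∪{2}={2,3}
  n10('ca'): parent n9 fail=0; on 'a' 0 → fail=6;  out ∅∪{2}={2}
  n12('ac'): parent n6 fail=0; on 'c' 0 → fail=9;  out ∅∪∅=∅
  n4('dbd'): parent n3 fail=7; on 'd' 7→0 → fail=1;  out ∅∪∅=∅
  n11('cad'): parent n10 fail=6; on 'd' 6→0 → fail=1;  out {4}∪∅={4}
  n13('aca'): parent n12 fail=9; on 'a' 9 → fail=10;  out ∅∪{2}={2}
  n5('dbdb'): parent n4 fail=1; on 'b' 1 → fail=3;  out {1}∪{6}={1,6}
  n14('acaa'): parent n13 fail=10; on 'a' 10→6→0 → fail=6;  out {5}∪{2}={2,5}

Text stream:
pos 0 'a': at 6  → match P2@[0:0]
pos 1 'd': at 1 ·f
pos 2 'b': at 3  → match P6@[1:2]
pos 3 'd': at 4
pos 4 'b': at 5  → match P1@[1:4],P6@[3:4]
pos 5 'c': at 9 ·f
pos 6 'a': at 10  → match P2@[6:6]
pos 7 'd': at 11  → match P4@[5:7]
pos 8 'a': at 2 ·f  → match P0@[7:8],P2@[8:8]
pos 9 'c': at 12 ·f
pos 10 'b': at 7 ·f
pos 11 'a': at 8  → match P2@[11:11],P3@[10:11]
pos 12 'c': at 12 ·f
pos 13 'a': at 13  → match P2@[13:13]
pos 14 'a': at 14  → match P2@[14:14],P5@[11:14]
pos 15 'c': at 12 ·f
pos 16 'b': at 7 ·f
pos 17 'a': at 8  → match P2@[17:17],P3@[16:17]
pos 18 'c': at 12 ·f
pos 19 'a': at 13  → match P2@[19:19]
pos 20 'c': at 12 ·f
pos 21 'a': at 13  → match P2@[21:21]
pos 22 'a': at 14  → match P2@[22:22],P5@[19:22]
pos 23 'd': at 1 ·f
pos 24 'a': at 2  → match P0@[23:24],P2@[24:24]
pos 25 'c': at 12 ·f
pos 26 'b': at 7 ·f
pos 27 'b': at 7 ·f
pos 28 'd': at 1 ·f
pos 29 'b': at 3  → match P6@[28:29]
pos 30 'd': at 4
pos 31 'b': at 5  → match P1@[28:31],P6@[30:31]
pos 32 'c': at 9 ·f

All matches (sorted): [[0,2],[2,6],[4,1],[4,6],[6,2],[7,4],[8,0],[8,2],[11,2],[11,3],[13,2],[14,2],[14,5],[17,2],[17,3],[19,2],[21,2],[22,2],[22,5],[24,0],[24,2],[29,6],[31,1],[31,6]]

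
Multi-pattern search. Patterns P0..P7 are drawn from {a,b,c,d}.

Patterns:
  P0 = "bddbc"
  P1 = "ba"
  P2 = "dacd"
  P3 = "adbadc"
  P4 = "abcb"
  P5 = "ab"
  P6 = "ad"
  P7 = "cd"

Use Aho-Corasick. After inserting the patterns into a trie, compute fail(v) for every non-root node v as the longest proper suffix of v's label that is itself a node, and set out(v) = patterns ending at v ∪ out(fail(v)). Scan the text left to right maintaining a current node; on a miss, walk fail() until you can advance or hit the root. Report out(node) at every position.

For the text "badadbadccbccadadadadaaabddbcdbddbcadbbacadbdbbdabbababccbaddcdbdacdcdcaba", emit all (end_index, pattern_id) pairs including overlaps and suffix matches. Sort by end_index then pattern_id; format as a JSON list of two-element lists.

Build:
Trie (insert patterns):
  n0 'ε': a→11 b→1 c→20 d→7
  n1 'b': a→6 d→2
  n2 'bd': d→3
  n3 'bdd': b→4
  n4 'bddb': c→5
  n5 'bddbc': ·  [P0 ends]
  n6 'ba': ·  [P1 ends]
  n7 'd': a→8
  n8 'da': c→9
  n9 'dac': d→10
  n10 'dacd': ·  [P2 ends]
  n11 'a': b→17 d→12
  n12 'ad': b→13  [P6 ends]
  n13 'adb': a→14
  n14 'adba': d→15
  n15 'adbad': c→16
  n16 'adbadc': ·  [P3 ends]
  n17 'ab': c→18  [P5 ends]
  n18 'abc': b→19
  n19 'abcb': ·  [P4 ends]
  n20 'c': d→21
  n21 'cd': ·  [P7 ends]

Failure links (BFS by depth):
  fail(1) 'b': from fail(0)=0 chase 'b': 0 ⇒ 0;  out=∅∪out(0)=∅
  fail(7) 'd': from fail(0)=0 chase 'd': 0 ⇒ 0;  out=∅∪out(0)=∅
  fail(11) 'a': from fail(0)=0 chase 'a': 0 ⇒ 0;  out=∅∪out(0)=∅
  fail(20) 'c': from fail(0)=0 chase 'c': 0 ⇒ 0;  out=∅∪out(0)=∅
  fail(2) 'bd': from fail(1)=0 chase 'd': 0 ⇒ 7;  out=∅∪out(7)=∅
  fail(6) 'ba': from fail(1)=0 chase 'a': 0 ⇒ 11;  out={1}∪out(11)={1}
  fail(8) 'da': from fail(7)=0 chase 'a': 0 ⇒ 11;  out=∅∪out(11)=∅
  fail(12) 'ad': from fail(11)=0 chase 'd': 0 ⇒ 7;  out={6}∪out(7)={6}
  fail(17) 'ab': from fail(11)=0 chase 'b': 0 ⇒ 1;  out={5}∪out(1)={5}
  fail(21) 'cd': from fail(20)=0 chase 'd': 0 ⇒ 7;  out={7}∪out(7)={7}
  fail(3) 'bdd': from fail(2)=7 chase 'd': 7→0 ⇒ 7;  out=∅∪out(7)=∅
  fail(9) 'dac': from fail(8)=11 chase 'c': 11→0 ⇒ 20;  out=∅∪out(20)=∅
  fail(13) 'adb': from fail(12)=7 chase 'b': 7→0 ⇒ 1;  out=∅∪out(1)=∅
  fail(18) 'abc': from fail(17)=1 chase 'c': 1→0 ⇒ 20;  out=∅∪out(20)=∅
  fail(4) 'bddb': from fail(3)=7 chase 'b': 7→0 ⇒ 1;  out=∅∪out(1)=∅
  fail(10) 'dacd': from fail(9)=20 chase 'd': 20 ⇒ 21;  out={2}∪out(21)={2,7}
  fail(14) 'adba': from fail(13)=1 chase 'a': 1 ⇒ 6;  out=∅∪out(6)={1}
  fail(19) 'abcb': from fail(18)=20 chase 'b': 20→0 ⇒ 1;  out={4}∪out(1)={4}
  fail(5) 'bddbc': from fail(4)=1 chase 'c': 1→0 ⇒ 20;  out={0}∪out(20)={0}
  fail(15) 'adbad': from fail(14)=6 chase 'd': 6→11 ⇒ 12;  out=∅∪out(12)={6}
  fail(16) 'adbadc': from fail(15)=12 chase 'c': 12→7→0 ⇒ 20;  out={3}∪out(20)={3}

Scan:
pos 0 'b': at 1
pos 1 'a': at 6  → match P1@[0:1]
pos 2 'd': at 12 ·f  → match P6@[1:2]
pos 3 'a': at 8 ·f
pos 4 'd': at 12 ·f  → match P6@[3:4]
pos 5 'b': at 13
pos 6 'a': at 14  → match P1@[5:6]
pos 7 'd': at 15  → match P6@[6:7]
pos 8 'c': at 16  → match P3@[3:8]
pos 9 'c': at 20 ·f
pos 10 'b': at 1 ·f
pos 11 'c': at 20 ·f
pos 12 'c': at 20 ·f
pos 13 'a': at 11 ·f
pos 14 'd': at 12  → match P6@[13:14]
pos 15 'a': at 8 ·f
pos 16 'd': at 12 ·f  → match P6@[15:16]
pos 17 'a': at 8 ·f
pos 18 'd': at 12 ·f  → match P6@[17:18]
pos 19 'a': at 8 ·f
pos 20 'd': at 12 ·f  → match P6@[19:20]
pos 21 'a': at 8 ·f
pos 22 'a': at 11 ·f
pos 23 'a': at 11 ·f
pos 24 'b': at 17  → match P5@[23:24]
pos 25 'd': at 2 ·f
pos 26 'd': at 3
pos 27 'b': at 4
pos 28 'c': at 5  → match P0@[24:28]
pos 29 'd': at 21 ·f  → match P7@[28:29]
pos 30 'b': at 1 ·f
pos 31 'd': at 2
pos 32 'd': at 3
pos 33 'b': at 4
pos 34 'c': at 5  → match P0@[30:34]
pos 35 'a': at 11 ·f
pos 36 'd': at 12  → match P6@[35:36]
pos 37 'b': at 13
pos 38 'b': at 1 ·f
pos 39 'a': at 6  → match P1@[38:39]
pos 40 'c': at 20 ·f
pos 41 'a': at 11 ·f
pos 42 'd': at 12  → match P6@[41:42]
pos 43 'b': at 13
pos 44 'd': at 2 ·f
pos 45 'b': at 1 ·f
pos 46 'b': at 1 ·f
pos 47 'd': at 2
pos 48 'a': at 8 ·f
pos 49 'b': at 17 ·f  → match P5@[48:49]
pos 50 'b': at 1 ·f
pos 51 'a': at 6  → match P1@[50:51]
pos 52 'b': at 17 ·f  → match P5@[51:52]
pos 53 'a': at 6 ·f  → match P1@[52:53]
pos 54 'b': at 17 ·f  → match P5@[53:54]
pos 55 'c': at 18
pos 56 'c': at 20 ·f
pos 57 'b': at 1 ·f
pos 58 'a': at 6  → match P1@[57:58]
pos 59 'd': at 12 ·f  → match P6@[58:59]
pos 60 'd': at 7 ·f
pos 61 'c': at 20 ·f
pos 62 'd': at 21  → match P7@[61:62]
pos 63 'b': at 1 ·f
pos 64 'd': at 2
pos 65 'a': at 8 ·f
pos 66 'c': at 9
pos 67 'd': at 10  → match P2@[64:67],P7@[66:67]
pos 68 'c': at 20 ·f
pos 69 'd': at 21  → match P7@[68:69]
pos 70 'c': at 20 ·f
pos 71 'a': at 11 ·f
pos 72 'b': at 17  → match P5@[71:72]
pos 73 'a': at 6 ·f  → match P1@[72:73]

Result: [[1,1],[2,6],[4,6],[6,1],[7,6],[8,3],[14,6],[16,6],[18,6],[20,6],[24,5],[28,0],[29,7],[34,0],[36,6],[39,1],[42,6],[49,5],[51,1],[52,5],[53,1],[54,5],[58,1],[59,6],[62,7],[67,2],[67,7],[69,7],[72,5],[73,1]]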